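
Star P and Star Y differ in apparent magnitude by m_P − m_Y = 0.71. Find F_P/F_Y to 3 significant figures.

F_P/F_Y = 10^(−(m_P − m_Y)/2.5) = 10^(-0.71/2.5) = 10^-0.284 = 0.5200.

0.520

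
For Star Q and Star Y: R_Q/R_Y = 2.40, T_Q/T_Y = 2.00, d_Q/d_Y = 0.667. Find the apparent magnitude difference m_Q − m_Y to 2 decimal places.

-5.79

L_Q/L_Y = (2.40)²(2.00)⁴ = 92.16.
F_Q/F_Y = (L_Q/L_Y)/(d_Q/d_Y)² = 92.16/0.4449 = 207.2.
m_Q − m_Y = −2.5 log₁₀(207.2) = -5.79.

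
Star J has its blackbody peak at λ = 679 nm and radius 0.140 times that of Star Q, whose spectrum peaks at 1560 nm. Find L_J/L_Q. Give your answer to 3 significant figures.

Wien's law gives T ∝ 1/λ_max, so T_J/T_Q = λ_Q/λ_J = 1560/679 = 2.297.
Then L ∝ R²T⁴ gives L_J/L_Q = (0.140)² × (2.297)⁴ = 0.01960 × 27.86 = 0.5461.

0.546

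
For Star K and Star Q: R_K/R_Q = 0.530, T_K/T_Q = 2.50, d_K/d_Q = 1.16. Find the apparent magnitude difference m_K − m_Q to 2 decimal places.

-2.28

L_K/L_Q = (0.530)²(2.50)⁴ = 10.97.
F_K/F_Q = (L_K/L_Q)/(d_K/d_Q)² = 10.97/1.346 = 8.154.
m_K − m_Q = −2.5 log₁₀(8.154) = -2.28.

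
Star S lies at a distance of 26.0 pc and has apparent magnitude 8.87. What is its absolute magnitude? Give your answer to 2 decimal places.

M = m − 5 log₁₀(d/10 pc) = 8.87 − 5 log₁₀(26.0/10)
  = 8.87 − 5 × 0.415 = 8.87 − 2.07 = 6.80.

6.80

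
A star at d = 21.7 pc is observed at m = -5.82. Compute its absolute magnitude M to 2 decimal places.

M = m − 5 log₁₀(d/10 pc) = -5.82 − 5 log₁₀(21.7/10)
  = -5.82 − 5 × 0.336 = -5.82 − 1.68 = -7.50.

-7.50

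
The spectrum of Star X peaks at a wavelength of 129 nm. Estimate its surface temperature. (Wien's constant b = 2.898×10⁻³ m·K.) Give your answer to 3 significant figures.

2.25×10^4 K

T = b/λ_max = 2.898×10⁻³ / (129×10⁻⁹) = 2.247×10^4 K.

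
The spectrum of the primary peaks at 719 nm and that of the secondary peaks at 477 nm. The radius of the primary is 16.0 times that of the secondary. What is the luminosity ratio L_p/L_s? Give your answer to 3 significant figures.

49.6

Wien's law gives T ∝ 1/λ_max, so T_p/T_s = λ_s/λ_p = 477/719 = 0.6634.
Then L ∝ R²T⁴ gives L_p/L_s = (16.0)² × (0.6634)⁴ = 256.0 × 0.1937 = 49.59.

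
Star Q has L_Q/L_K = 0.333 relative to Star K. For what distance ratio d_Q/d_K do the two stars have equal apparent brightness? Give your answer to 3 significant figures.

Equal flux requires L_Q/d_Q² = L_K/d_K², so d_Q/d_K = √(L_Q/L_K)
= √(0.333) = 0.5771.

0.577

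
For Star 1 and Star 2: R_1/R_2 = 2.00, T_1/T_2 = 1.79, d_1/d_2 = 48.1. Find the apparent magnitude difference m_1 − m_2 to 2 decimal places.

4.38

L_1/L_2 = (2.00)²(1.79)⁴ = 41.07.
F_1/F_2 = (L_1/L_2)/(d_1/d_2)² = 41.07/2314 = 0.01775.
m_1 − m_2 = −2.5 log₁₀(0.01775) = 4.38.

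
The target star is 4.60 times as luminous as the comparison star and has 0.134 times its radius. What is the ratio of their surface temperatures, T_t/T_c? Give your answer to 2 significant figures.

4.0

L ∝ R²T⁴ gives T ∝ (L/R²)^(1/4), so
T_t/T_c = (4.60 / 0.134²)^(1/4) = (256.2)^(1/4) = 4.001.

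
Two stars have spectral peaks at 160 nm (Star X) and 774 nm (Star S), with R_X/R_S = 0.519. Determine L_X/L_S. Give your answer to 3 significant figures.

148

Wien's law gives T ∝ 1/λ_max, so T_X/T_S = λ_S/λ_X = 774/160 = 4.838.
Then L ∝ R²T⁴ gives L_X/L_S = (0.519)² × (4.838)⁴ = 0.2694 × 547.6 = 147.5.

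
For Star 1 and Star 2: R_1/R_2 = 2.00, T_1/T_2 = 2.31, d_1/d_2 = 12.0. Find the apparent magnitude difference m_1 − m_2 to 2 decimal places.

0.25

L_1/L_2 = (2.00)²(2.31)⁴ = 113.9.
F_1/F_2 = (L_1/L_2)/(d_1/d_2)² = 113.9/144.0 = 0.7909.
m_1 − m_2 = −2.5 log₁₀(0.7909) = 0.25.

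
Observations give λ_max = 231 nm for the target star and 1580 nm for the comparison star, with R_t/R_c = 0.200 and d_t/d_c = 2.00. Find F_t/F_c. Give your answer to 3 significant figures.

21.9

Wien's law: T_t/T_c = λ_c/λ_t = 1580/231 = 6.840.
L_t/L_c = (R_t/R_c)²(T_t/T_c)⁴ = (0.200)²(6.840)⁴ = 87.55.
F_t/F_c = (L_t/L_c)/(d_t/d_c)² = 87.55/(2.00)² = 21.89.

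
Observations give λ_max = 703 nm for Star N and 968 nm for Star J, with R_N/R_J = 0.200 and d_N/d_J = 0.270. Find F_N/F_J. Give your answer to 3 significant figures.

Wien's law: T_N/T_J = λ_J/λ_N = 968/703 = 1.377.
L_N/L_J = (R_N/R_J)²(T_N/T_J)⁴ = (0.200)²(1.377)⁴ = 0.1438.
F_N/F_J = (L_N/L_J)/(d_N/d_J)² = 0.1438/(0.270)² = 1.972.

1.97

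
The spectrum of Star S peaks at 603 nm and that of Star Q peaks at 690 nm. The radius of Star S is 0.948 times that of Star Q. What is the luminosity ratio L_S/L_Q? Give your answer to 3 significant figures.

1.54

Wien's law gives T ∝ 1/λ_max, so T_S/T_Q = λ_Q/λ_S = 690/603 = 1.144.
Then L ∝ R²T⁴ gives L_S/L_Q = (0.948)² × (1.144)⁴ = 0.8987 × 1.714 = 1.541.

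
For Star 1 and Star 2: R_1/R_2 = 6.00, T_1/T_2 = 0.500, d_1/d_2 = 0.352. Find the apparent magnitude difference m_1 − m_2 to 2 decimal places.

-3.15

L_1/L_2 = (6.00)²(0.500)⁴ = 2.250.
F_1/F_2 = (L_1/L_2)/(d_1/d_2)² = 2.250/0.1239 = 18.16.
m_1 − m_2 = −2.5 log₁₀(18.16) = -3.15.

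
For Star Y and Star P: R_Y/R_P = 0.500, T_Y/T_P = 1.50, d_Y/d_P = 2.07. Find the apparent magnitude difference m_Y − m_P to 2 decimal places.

1.32

L_Y/L_P = (0.500)²(1.50)⁴ = 1.266.
F_Y/F_P = (L_Y/L_P)/(d_Y/d_P)² = 1.266/4.285 = 0.2954.
m_Y − m_P = −2.5 log₁₀(0.2954) = 1.32.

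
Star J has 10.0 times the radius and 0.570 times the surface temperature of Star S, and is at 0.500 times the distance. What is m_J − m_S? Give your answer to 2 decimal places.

L_J/L_S = (10.0)²(0.570)⁴ = 10.56.
F_J/F_S = (L_J/L_S)/(d_J/d_S)² = 10.56/0.2500 = 42.22.
m_J − m_S = −2.5 log₁₀(42.22) = -4.06.

-4.06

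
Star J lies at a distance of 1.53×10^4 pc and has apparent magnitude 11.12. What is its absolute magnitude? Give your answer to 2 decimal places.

-4.80

M = m − 5 log₁₀(d/10 pc) = 11.12 − 5 log₁₀(1.53×10^4/10)
  = 11.12 − 5 × 3.185 = 11.12 − 15.92 = -4.80.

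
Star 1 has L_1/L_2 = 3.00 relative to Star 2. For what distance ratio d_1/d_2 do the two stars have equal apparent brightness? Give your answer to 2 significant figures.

Equal flux requires L_1/d_1² = L_2/d_2², so d_1/d_2 = √(L_1/L_2)
= √(3.00) = 1.732.

1.7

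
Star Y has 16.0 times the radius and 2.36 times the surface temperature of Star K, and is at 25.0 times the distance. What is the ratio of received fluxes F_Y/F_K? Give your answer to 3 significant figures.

12.7

L_Y/L_K = (R_Y/R_K)²(T_Y/T_K)⁴ = (16.0)² × (2.36)⁴ = 7941.
F_Y/F_K = (L_Y/L_K)/(d_Y/d_K)² = 7941 / (25.0)² = 12.71.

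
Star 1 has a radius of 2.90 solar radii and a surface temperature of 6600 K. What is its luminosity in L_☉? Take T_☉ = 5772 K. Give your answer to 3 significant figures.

14.4 L_☉

L/L_☉ = (R/R_☉)² (T/T_☉)⁴ = (2.90)² × (6600/5772)⁴
       = 8.410 × (1.143)⁴ = 8.410 × 1.710 = 14.38.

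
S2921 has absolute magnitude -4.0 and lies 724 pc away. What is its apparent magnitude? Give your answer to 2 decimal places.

m = M + 5 log₁₀(d/10 pc) = -4.0 + 5 log₁₀(724/10)
  = -4.0 + 5 × 1.860 = -4.0 + 9.30 = 5.30.

5.30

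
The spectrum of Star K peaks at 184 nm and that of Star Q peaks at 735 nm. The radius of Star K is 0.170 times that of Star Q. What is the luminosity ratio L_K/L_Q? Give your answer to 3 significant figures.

Wien's law gives T ∝ 1/λ_max, so T_K/T_Q = λ_Q/λ_K = 735/184 = 3.995.
Then L ∝ R²T⁴ gives L_K/L_Q = (0.170)² × (3.995)⁴ = 0.02890 × 254.6 = 7.358.

7.36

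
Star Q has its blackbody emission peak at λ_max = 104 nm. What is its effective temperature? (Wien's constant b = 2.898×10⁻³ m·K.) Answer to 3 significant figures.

T = b/λ_max = 2.898×10⁻³ / (104×10⁻⁹) = 2.787×10^4 K.

2.79×10^4 K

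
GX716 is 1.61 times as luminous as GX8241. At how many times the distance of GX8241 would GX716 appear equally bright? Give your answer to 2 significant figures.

1.3

Equal flux requires L_GX716/d_GX716² = L_GX8241/d_GX8241², so d_GX716/d_GX8241 = √(L_GX716/L_GX8241)
= √(1.61) = 1.269.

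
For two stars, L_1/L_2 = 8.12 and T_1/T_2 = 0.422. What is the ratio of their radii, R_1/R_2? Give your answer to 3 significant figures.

16.0

L ∝ R²T⁴ gives R ∝ √L / T², so
R_1/R_2 = √(8.12) / (0.422)² = 2.850 / 0.1781 = 16.00.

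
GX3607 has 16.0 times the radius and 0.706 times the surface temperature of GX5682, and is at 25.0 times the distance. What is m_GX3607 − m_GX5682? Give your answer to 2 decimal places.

L_GX3607/L_GX5682 = (16.0)²(0.706)⁴ = 63.60.
F_GX3607/F_GX5682 = (L_GX3607/L_GX5682)/(d_GX3607/d_GX5682)² = 63.60/625.0 = 0.1018.
m_GX3607 − m_GX5682 = −2.5 log₁₀(0.1018) = 2.48.

2.48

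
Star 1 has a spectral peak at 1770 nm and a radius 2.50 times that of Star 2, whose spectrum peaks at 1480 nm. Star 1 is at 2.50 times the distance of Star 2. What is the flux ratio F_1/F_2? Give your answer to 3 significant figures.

0.489

Wien's law: T_1/T_2 = λ_2/λ_1 = 1480/1770 = 0.8362.
L_1/L_2 = (R_1/R_2)²(T_1/T_2)⁴ = (2.50)²(0.8362)⁴ = 3.055.
F_1/F_2 = (L_1/L_2)/(d_1/d_2)² = 3.055/(2.50)² = 0.4888.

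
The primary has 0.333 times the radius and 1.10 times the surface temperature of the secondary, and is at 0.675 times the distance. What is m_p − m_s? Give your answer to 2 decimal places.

L_p/L_s = (0.333)²(1.10)⁴ = 0.1624.
F_p/F_s = (L_p/L_s)/(d_p/d_s)² = 0.1624/0.4556 = 0.3563.
m_p − m_s = −2.5 log₁₀(0.3563) = 1.12.

1.12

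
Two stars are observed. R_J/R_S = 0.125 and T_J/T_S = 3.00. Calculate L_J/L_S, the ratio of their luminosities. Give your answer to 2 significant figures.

1.3

From the Stefan–Boltzmann law, L ∝ R²T⁴, so
L_J/L_S = (R_J/R_S)² (T_J/T_S)⁴ = (0.125)² × (3.00)⁴ = 0.01562 × 81.00 = 1.266.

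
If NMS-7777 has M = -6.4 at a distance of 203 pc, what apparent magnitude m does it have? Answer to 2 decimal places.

m = M + 5 log₁₀(d/10 pc) = -6.4 + 5 log₁₀(203/10)
  = -6.4 + 5 × 1.307 = -6.4 + 6.54 = 0.14.

0.14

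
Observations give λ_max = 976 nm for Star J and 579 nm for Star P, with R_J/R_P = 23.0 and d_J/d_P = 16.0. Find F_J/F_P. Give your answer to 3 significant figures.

0.256

Wien's law: T_J/T_P = λ_P/λ_J = 579/976 = 0.5932.
L_J/L_P = (R_J/R_P)²(T_J/T_P)⁴ = (23.0)²(0.5932)⁴ = 65.52.
F_J/F_P = (L_J/L_P)/(d_J/d_P)² = 65.52/(16.0)² = 0.2559.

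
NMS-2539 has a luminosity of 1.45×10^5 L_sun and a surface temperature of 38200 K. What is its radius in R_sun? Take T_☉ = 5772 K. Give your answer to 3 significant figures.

R/R_☉ = √(L/L_☉) / (T/T_☉)² = √(1.45×10^5) / (6.618)²
       = 380.8 / 43.80 = 8.694.

8.69 R_sun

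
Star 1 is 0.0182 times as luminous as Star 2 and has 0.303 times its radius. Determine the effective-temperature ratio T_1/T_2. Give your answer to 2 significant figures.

L ∝ R²T⁴ gives T ∝ (L/R²)^(1/4), so
T_1/T_2 = (0.0182 / 0.303²)^(1/4) = (0.1982)^(1/4) = 0.6673.

0.67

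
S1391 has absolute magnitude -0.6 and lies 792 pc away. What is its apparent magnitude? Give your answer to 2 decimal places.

m = M + 5 log₁₀(d/10 pc) = -0.6 + 5 log₁₀(792/10)
  = -0.6 + 5 × 1.899 = -0.6 + 9.49 = 8.89.

8.89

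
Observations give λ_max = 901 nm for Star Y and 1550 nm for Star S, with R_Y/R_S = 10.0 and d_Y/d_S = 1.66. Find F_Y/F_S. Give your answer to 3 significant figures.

Wien's law: T_Y/T_S = λ_S/λ_Y = 1550/901 = 1.720.
L_Y/L_S = (R_Y/R_S)²(T_Y/T_S)⁴ = (10.0)²(1.720)⁴ = 875.8.
F_Y/F_S = (L_Y/L_S)/(d_Y/d_S)² = 875.8/(1.66)² = 317.8.

318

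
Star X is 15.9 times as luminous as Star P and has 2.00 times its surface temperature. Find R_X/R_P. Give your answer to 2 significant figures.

1.0

L ∝ R²T⁴ gives R ∝ √L / T², so
R_X/R_P = √(15.9) / (2.00)² = 3.987 / 4.000 = 0.9969.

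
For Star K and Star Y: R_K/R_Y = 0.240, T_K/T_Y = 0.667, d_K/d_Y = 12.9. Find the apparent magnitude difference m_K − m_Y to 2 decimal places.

10.41

L_K/L_Y = (0.240)²(0.667)⁴ = 0.01140.
F_K/F_Y = (L_K/L_Y)/(d_K/d_Y)² = 0.01140/166.4 = 6.851×10^-5.
m_K − m_Y = −2.5 log₁₀(6.851×10^-5) = 10.41.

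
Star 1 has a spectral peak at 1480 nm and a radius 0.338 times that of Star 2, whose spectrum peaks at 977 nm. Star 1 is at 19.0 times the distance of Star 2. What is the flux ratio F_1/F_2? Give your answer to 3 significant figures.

Wien's law: T_1/T_2 = λ_2/λ_1 = 977/1480 = 0.6601.
L_1/L_2 = (R_1/R_2)²(T_1/T_2)⁴ = (0.338)²(0.6601)⁴ = 0.02170.
F_1/F_2 = (L_1/L_2)/(d_1/d_2)² = 0.02170/(19.0)² = 6.010×10^-5.

6.01×10^-5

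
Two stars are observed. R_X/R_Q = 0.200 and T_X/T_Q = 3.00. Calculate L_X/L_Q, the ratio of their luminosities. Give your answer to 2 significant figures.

From the Stefan–Boltzmann law, L ∝ R²T⁴, so
L_X/L_Q = (R_X/R_Q)² (T_X/T_Q)⁴ = (0.200)² × (3.00)⁴ = 0.04000 × 81.00 = 3.240.

3.2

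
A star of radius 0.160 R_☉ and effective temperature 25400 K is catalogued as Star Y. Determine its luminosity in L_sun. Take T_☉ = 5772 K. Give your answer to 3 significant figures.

L/L_☉ = (R/R_☉)² (T/T_☉)⁴ = (0.160)² × (25400/5772)⁴
       = 0.02560 × (4.401)⁴ = 0.02560 × 375.0 = 9.600.

9.60 L_sun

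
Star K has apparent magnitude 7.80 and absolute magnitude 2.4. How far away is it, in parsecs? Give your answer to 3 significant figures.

m − M = 5 log₁₀(d/10 pc)
7.80 − (2.4) = 5.40 = 5 log₁₀(d/10)
d = 10 × 10^(5.40/5) = 10 × 10^1.080 = 120.2 pc.

120 pc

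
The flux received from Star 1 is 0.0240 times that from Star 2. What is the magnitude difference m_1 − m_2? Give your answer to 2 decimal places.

m_1 − m_2 = −2.5 log₁₀(F_1/F_2) = −2.5 log₁₀(0.0240) = −2.5 × (-1.620) = 4.049.

4.05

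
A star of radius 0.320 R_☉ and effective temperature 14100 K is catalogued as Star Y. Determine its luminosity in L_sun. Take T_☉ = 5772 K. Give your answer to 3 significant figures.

3.65 L_sun

L/L_☉ = (R/R_☉)² (T/T_☉)⁴ = (0.320)² × (14100/5772)⁴
       = 0.1024 × (2.443)⁴ = 0.1024 × 35.61 = 3.646.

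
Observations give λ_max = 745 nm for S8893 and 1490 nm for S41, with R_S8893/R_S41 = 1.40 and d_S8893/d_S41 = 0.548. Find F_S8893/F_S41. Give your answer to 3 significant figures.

104

Wien's law: T_S8893/T_S41 = λ_S41/λ_S8893 = 1490/745 = 2.000.
L_S8893/L_S41 = (R_S8893/R_S41)²(T_S8893/T_S41)⁴ = (1.40)²(2.000)⁴ = 31.36.
F_S8893/F_S41 = (L_S8893/L_S41)/(d_S8893/d_S41)² = 31.36/(0.548)² = 104.4.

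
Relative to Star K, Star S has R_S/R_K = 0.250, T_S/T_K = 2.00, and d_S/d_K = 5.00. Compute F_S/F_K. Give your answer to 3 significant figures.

L_S/L_K = (R_S/R_K)²(T_S/T_K)⁴ = (0.250)² × (2.00)⁴ = 1.000.
F_S/F_K = (L_S/L_K)/(d_S/d_K)² = 1.000 / (5.00)² = 0.04000.

0.0400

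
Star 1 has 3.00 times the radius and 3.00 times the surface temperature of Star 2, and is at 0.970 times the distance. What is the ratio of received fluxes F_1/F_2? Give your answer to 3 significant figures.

L_1/L_2 = (R_1/R_2)²(T_1/T_2)⁴ = (3.00)² × (3.00)⁴ = 729.0.
F_1/F_2 = (L_1/L_2)/(d_1/d_2)² = 729.0 / (0.970)² = 774.8.

775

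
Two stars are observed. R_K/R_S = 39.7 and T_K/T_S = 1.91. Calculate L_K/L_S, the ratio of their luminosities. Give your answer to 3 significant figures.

From the Stefan–Boltzmann law, L ∝ R²T⁴, so
L_K/L_S = (R_K/R_S)² (T_K/T_S)⁴ = (39.7)² × (1.91)⁴ = 1576 × 13.31 = 2.098×10^4.

2.10×10^4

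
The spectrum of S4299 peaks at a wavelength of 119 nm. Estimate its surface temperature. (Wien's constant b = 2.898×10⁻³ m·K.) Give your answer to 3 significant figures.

T = b/λ_max = 2.898×10⁻³ / (119×10⁻⁹) = 2.435×10^4 K.

2.44×10^4 K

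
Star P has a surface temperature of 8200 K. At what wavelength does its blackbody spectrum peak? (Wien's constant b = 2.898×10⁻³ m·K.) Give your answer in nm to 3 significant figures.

353 nm

λ_max = b/T = 2.898×10⁻³ / 8200 = 3.53×10^-7 m = 353.4 nm.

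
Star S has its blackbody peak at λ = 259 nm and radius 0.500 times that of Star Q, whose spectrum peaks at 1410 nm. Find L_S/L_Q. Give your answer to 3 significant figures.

Wien's law gives T ∝ 1/λ_max, so T_S/T_Q = λ_Q/λ_S = 1410/259 = 5.444.
Then L ∝ R²T⁴ gives L_S/L_Q = (0.500)² × (5.444)⁴ = 0.2500 × 878.4 = 219.6.

220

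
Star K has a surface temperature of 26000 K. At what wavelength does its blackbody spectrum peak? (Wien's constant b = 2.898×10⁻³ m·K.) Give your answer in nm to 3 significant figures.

111 nm

λ_max = b/T = 2.898×10⁻³ / 26000 = 1.11×10^-7 m = 111.5 nm.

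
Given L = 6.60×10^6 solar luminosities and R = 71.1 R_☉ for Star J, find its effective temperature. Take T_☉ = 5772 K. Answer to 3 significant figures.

3.47×10^4 K

T/T_☉ = (L/L_☉)^(1/4) / (R/R_☉)^(1/2)
T = 5772 × (6.60×10^6)^(1/4) / √(71.1) = 5772 × 50.69 / 8.432 = 3.470×10^4 K.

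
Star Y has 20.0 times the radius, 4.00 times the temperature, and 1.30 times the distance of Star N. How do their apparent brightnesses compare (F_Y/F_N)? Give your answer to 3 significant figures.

6.06×10^4

L_Y/L_N = (R_Y/R_N)²(T_Y/T_N)⁴ = (20.0)² × (4.00)⁴ = 1.024×10^5.
F_Y/F_N = (L_Y/L_N)/(d_Y/d_N)² = 1.024×10^5 / (1.30)² = 6.059×10^4.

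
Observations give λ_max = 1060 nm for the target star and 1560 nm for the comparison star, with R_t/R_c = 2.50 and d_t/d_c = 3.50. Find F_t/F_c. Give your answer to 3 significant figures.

2.39

Wien's law: T_t/T_c = λ_c/λ_t = 1560/1060 = 1.472.
L_t/L_c = (R_t/R_c)²(T_t/T_c)⁴ = (2.50)²(1.472)⁴ = 29.32.
F_t/F_c = (L_t/L_c)/(d_t/d_c)² = 29.32/(3.50)² = 2.393.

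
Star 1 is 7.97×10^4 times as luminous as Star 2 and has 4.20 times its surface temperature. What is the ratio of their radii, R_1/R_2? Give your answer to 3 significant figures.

L ∝ R²T⁴ gives R ∝ √L / T², so
R_1/R_2 = √(7.97×10^4) / (4.20)² = 282.3 / 17.64 = 16.00.

16.0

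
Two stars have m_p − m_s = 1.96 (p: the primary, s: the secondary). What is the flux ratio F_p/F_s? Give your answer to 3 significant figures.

0.164

F_p/F_s = 10^(−(m_p − m_s)/2.5) = 10^(-1.96/2.5) = 10^-0.784 = 0.1644.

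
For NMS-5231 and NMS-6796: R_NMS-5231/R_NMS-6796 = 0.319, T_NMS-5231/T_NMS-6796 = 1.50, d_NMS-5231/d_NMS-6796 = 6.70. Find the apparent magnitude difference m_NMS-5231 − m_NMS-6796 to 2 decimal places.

L_NMS-5231/L_NMS-6796 = (0.319)²(1.50)⁴ = 0.5152.
F_NMS-5231/F_NMS-6796 = (L_NMS-5231/L_NMS-6796)/(d_NMS-5231/d_NMS-6796)² = 0.5152/44.89 = 0.01148.
m_NMS-5231 − m_NMS-6796 = −2.5 log₁₀(0.01148) = 4.85.

4.85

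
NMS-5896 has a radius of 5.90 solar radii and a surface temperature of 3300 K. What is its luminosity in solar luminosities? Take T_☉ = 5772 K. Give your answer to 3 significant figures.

3.72 solar luminosities

L/L_☉ = (R/R_☉)² (T/T_☉)⁴ = (5.90)² × (3300/5772)⁴
       = 34.81 × (0.5717)⁴ = 34.81 × 0.1068 = 3.719.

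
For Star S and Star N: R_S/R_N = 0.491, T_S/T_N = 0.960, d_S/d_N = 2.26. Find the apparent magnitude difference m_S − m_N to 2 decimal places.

3.49

L_S/L_N = (0.491)²(0.960)⁴ = 0.2048.
F_S/F_N = (L_S/L_N)/(d_S/d_N)² = 0.2048/5.108 = 0.04009.
m_S − m_N = −2.5 log₁₀(0.04009) = 3.49.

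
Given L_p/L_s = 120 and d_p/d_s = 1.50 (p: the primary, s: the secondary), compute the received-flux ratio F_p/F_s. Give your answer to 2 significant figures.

53

F = L/(4πd²), so F_p/F_s = (L_p/L_s) / (d_p/d_s)²
= 120 / (1.50)² = 120 / 2.250 = 53.33.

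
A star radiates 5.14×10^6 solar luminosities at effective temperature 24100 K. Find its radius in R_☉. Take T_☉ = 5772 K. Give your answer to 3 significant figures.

130 R_☉

R/R_☉ = √(L/L_☉) / (T/T_☉)² = √(5.14×10^6) / (4.175)²
       = 2267 / 17.43 = 130.0.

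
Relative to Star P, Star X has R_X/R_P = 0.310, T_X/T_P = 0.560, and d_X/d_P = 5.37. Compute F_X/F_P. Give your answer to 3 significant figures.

L_X/L_P = (R_X/R_P)²(T_X/T_P)⁴ = (0.310)² × (0.560)⁴ = 0.009451.
F_X/F_P = (L_X/L_P)/(d_X/d_P)² = 0.009451 / (5.37)² = 3.277×10^-4.

3.28×10^-4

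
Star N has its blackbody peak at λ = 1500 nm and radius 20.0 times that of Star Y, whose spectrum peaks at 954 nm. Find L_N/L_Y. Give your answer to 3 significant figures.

65.4

Wien's law gives T ∝ 1/λ_max, so T_N/T_Y = λ_Y/λ_N = 954/1500 = 0.6360.
Then L ∝ R²T⁴ gives L_N/L_Y = (20.0)² × (0.6360)⁴ = 400.0 × 0.1636 = 65.45.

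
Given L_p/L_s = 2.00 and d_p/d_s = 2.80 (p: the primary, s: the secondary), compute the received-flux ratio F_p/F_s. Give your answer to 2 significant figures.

F = L/(4πd²), so F_p/F_s = (L_p/L_s) / (d_p/d_s)²
= 2.00 / (2.80)² = 2.00 / 7.840 = 0.2551.

0.26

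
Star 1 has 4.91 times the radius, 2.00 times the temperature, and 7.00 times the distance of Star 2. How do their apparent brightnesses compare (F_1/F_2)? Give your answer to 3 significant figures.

L_1/L_2 = (R_1/R_2)²(T_1/T_2)⁴ = (4.91)² × (2.00)⁴ = 385.7.
F_1/F_2 = (L_1/L_2)/(d_1/d_2)² = 385.7 / (7.00)² = 7.872.

7.87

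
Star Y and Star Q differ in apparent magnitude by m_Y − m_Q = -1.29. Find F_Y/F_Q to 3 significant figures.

F_Y/F_Q = 10^(−(m_Y − m_Q)/2.5) = 10^(1.29/2.5) = 10^0.516 = 3.281.

3.28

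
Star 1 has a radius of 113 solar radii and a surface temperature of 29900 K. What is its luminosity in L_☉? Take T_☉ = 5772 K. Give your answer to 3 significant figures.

L/L_☉ = (R/R_☉)² (T/T_☉)⁴ = (113)² × (29900/5772)⁴
       = 1.277×10^4 × (5.180)⁴ = 1.277×10^4 × 720.1 = 9.195×10^6.

9.19×10^6 L_☉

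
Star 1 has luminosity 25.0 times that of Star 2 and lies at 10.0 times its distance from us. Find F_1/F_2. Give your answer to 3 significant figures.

F = L/(4πd²), so F_1/F_2 = (L_1/L_2) / (d_1/d_2)²
= 25.0 / (10.0)² = 25.0 / 100.0 = 0.2500.

0.250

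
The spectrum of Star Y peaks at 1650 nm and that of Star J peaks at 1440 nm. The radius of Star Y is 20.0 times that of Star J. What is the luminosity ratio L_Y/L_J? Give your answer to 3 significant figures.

Wien's law gives T ∝ 1/λ_max, so T_Y/T_J = λ_J/λ_Y = 1440/1650 = 0.8727.
Then L ∝ R²T⁴ gives L_Y/L_J = (20.0)² × (0.8727)⁴ = 400.0 × 0.5801 = 232.0.

232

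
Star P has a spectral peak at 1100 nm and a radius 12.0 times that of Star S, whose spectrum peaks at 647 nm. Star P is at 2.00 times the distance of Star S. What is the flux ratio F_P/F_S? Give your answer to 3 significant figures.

Wien's law: T_P/T_S = λ_S/λ_P = 647/1100 = 0.5882.
L_P/L_S = (R_P/R_S)²(T_P/T_S)⁴ = (12.0)²(0.5882)⁴ = 17.23.
F_P/F_S = (L_P/L_S)/(d_P/d_S)² = 17.23/(2.00)² = 4.309.

4.31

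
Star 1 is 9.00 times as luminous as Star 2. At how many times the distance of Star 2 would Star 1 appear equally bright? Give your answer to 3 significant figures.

3.00

Equal flux requires L_1/d_1² = L_2/d_2², so d_1/d_2 = √(L_1/L_2)
= √(9.00) = 3.000.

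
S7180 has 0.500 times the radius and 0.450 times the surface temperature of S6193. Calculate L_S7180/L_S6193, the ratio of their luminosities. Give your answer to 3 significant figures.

0.0103

From the Stefan–Boltzmann law, L ∝ R²T⁴, so
L_S7180/L_S6193 = (R_S7180/R_S6193)² (T_S7180/T_S6193)⁴ = (0.500)² × (0.450)⁴ = 0.2500 × 0.04101 = 0.01025.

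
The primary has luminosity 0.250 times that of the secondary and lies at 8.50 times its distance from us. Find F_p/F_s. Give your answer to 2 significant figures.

0.0035

F = L/(4πd²), so F_p/F_s = (L_p/L_s) / (d_p/d_s)²
= 0.250 / (8.50)² = 0.250 / 72.25 = 0.003460.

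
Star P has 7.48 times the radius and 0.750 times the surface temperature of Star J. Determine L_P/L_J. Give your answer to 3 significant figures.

17.7

From the Stefan–Boltzmann law, L ∝ R²T⁴, so
L_P/L_J = (R_P/R_J)² (T_P/T_J)⁴ = (7.48)² × (0.750)⁴ = 55.95 × 0.3164 = 17.70.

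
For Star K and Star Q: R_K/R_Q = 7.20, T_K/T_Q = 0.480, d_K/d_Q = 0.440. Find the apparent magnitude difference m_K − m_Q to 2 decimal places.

-2.88

L_K/L_Q = (7.20)²(0.480)⁴ = 2.752.
F_K/F_Q = (L_K/L_Q)/(d_K/d_Q)² = 2.752/0.1936 = 14.21.
m_K − m_Q = −2.5 log₁₀(14.21) = -2.88.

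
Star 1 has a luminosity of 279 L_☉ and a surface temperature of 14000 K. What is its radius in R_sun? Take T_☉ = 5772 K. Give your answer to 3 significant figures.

2.84 R_sun

R/R_☉ = √(L/L_☉) / (T/T_☉)² = √(279) / (2.426)²
       = 16.70 / 5.883 = 2.839.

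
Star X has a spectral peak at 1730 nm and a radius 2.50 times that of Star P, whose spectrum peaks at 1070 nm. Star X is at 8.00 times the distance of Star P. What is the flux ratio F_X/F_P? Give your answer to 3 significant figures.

0.0143

Wien's law: T_X/T_P = λ_P/λ_X = 1070/1730 = 0.6185.
L_X/L_P = (R_X/R_P)²(T_X/T_P)⁴ = (2.50)²(0.6185)⁴ = 0.9146.
F_X/F_P = (L_X/L_P)/(d_X/d_P)² = 0.9146/(8.00)² = 0.01429.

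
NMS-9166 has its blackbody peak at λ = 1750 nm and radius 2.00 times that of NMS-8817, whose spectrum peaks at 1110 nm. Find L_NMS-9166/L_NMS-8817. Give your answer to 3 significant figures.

Wien's law gives T ∝ 1/λ_max, so T_NMS-9166/T_NMS-8817 = λ_NMS-8817/λ_NMS-9166 = 1110/1750 = 0.6343.
Then L ∝ R²T⁴ gives L_NMS-9166/L_NMS-8817 = (2.00)² × (0.6343)⁴ = 4.000 × 0.1619 = 0.6474.

0.647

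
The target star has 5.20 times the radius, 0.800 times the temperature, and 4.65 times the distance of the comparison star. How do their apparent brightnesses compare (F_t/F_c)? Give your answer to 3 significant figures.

0.512

L_t/L_c = (R_t/R_c)²(T_t/T_c)⁴ = (5.20)² × (0.800)⁴ = 11.08.
F_t/F_c = (L_t/L_c)/(d_t/d_c)² = 11.08 / (4.65)² = 0.5122.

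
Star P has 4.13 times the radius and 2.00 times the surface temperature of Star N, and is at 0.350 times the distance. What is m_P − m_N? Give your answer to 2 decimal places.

-8.37

L_P/L_N = (4.13)²(2.00)⁴ = 272.9.
F_P/F_N = (L_P/L_N)/(d_P/d_N)² = 272.9/0.1225 = 2228.
m_P − m_N = −2.5 log₁₀(2228) = -8.37.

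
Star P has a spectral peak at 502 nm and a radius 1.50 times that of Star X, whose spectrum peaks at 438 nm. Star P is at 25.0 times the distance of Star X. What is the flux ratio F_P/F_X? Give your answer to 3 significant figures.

Wien's law: T_P/T_X = λ_X/λ_P = 438/502 = 0.8725.
L_P/L_X = (R_P/R_X)²(T_P/T_X)⁴ = (1.50)²(0.8725)⁴ = 1.304.
F_P/F_X = (L_P/L_X)/(d_P/d_X)² = 1.304/(25.0)² = 0.002086.

0.00209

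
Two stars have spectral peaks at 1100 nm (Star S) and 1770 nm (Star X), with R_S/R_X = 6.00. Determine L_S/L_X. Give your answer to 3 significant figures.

241

Wien's law gives T ∝ 1/λ_max, so T_S/T_X = λ_X/λ_S = 1770/1100 = 1.609.
Then L ∝ R²T⁴ gives L_S/L_X = (6.00)² × (1.609)⁴ = 36.00 × 6.704 = 241.3.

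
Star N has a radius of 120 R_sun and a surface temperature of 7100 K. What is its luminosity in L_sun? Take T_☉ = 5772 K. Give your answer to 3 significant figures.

L/L_☉ = (R/R_☉)² (T/T_☉)⁴ = (120)² × (7100/5772)⁴
       = 1.440×10^4 × (1.230)⁴ = 1.440×10^4 × 2.289 = 3.297×10^4.

3.30×10^4 L_sun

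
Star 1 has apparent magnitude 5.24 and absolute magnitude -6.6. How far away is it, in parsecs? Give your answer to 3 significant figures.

2.33×10^3 pc

m − M = 5 log₁₀(d/10 pc)
5.24 − (-6.6) = 11.84 = 5 log₁₀(d/10)
d = 10 × 10^(11.84/5) = 10 × 10^2.368 = 2333 pc.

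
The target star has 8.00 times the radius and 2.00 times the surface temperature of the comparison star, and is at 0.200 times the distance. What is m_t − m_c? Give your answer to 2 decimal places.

L_t/L_c = (8.00)²(2.00)⁴ = 1024.
F_t/F_c = (L_t/L_c)/(d_t/d_c)² = 1024/0.04000 = 2.560×10^4.
m_t − m_c = −2.5 log₁₀(2.560×10^4) = -11.02.

-11.02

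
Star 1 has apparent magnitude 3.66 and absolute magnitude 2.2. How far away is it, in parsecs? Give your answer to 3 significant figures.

m − M = 5 log₁₀(d/10 pc)
3.66 − (2.2) = 1.46 = 5 log₁₀(d/10)
d = 10 × 10^(1.46/5) = 10 × 10^0.292 = 19.59 pc.

19.6 pc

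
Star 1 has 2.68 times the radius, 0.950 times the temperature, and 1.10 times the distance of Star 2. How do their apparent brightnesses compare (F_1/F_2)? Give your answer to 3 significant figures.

L_1/L_2 = (R_1/R_2)²(T_1/T_2)⁴ = (2.68)² × (0.950)⁴ = 5.850.
F_1/F_2 = (L_1/L_2)/(d_1/d_2)² = 5.850 / (1.10)² = 4.835.

4.83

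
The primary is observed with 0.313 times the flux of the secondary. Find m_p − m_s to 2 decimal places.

m_p − m_s = −2.5 log₁₀(F_p/F_s) = −2.5 log₁₀(0.313) = −2.5 × (-0.504) = 1.261.

1.26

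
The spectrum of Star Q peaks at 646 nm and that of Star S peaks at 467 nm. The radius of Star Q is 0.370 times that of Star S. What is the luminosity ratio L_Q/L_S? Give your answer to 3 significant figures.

0.0374

Wien's law gives T ∝ 1/λ_max, so T_Q/T_S = λ_S/λ_Q = 467/646 = 0.7229.
Then L ∝ R²T⁴ gives L_Q/L_S = (0.370)² × (0.7229)⁴ = 0.1369 × 0.2731 = 0.03739.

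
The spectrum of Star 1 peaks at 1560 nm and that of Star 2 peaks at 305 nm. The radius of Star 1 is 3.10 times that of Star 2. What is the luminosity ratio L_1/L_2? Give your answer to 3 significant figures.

0.0140

Wien's law gives T ∝ 1/λ_max, so T_1/T_2 = λ_2/λ_1 = 305/1560 = 0.1955.
Then L ∝ R²T⁴ gives L_1/L_2 = (3.10)² × (0.1955)⁴ = 9.610 × 0.001461 = 0.01404.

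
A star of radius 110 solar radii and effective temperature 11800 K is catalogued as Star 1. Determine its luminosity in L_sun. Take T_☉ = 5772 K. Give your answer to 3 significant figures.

L/L_☉ = (R/R_☉)² (T/T_☉)⁴ = (110)² × (11800/5772)⁴
       = 1.210×10^4 × (2.044)⁴ = 1.210×10^4 × 17.47 = 2.114×10^5.

2.11×10^5 L_sun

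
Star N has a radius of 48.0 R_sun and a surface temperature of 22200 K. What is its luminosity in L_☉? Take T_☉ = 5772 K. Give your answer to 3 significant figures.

L/L_☉ = (R/R_☉)² (T/T_☉)⁴ = (48.0)² × (22200/5772)⁴
       = 2304 × (3.846)⁴ = 2304 × 218.8 = 5.042×10^5.

5.04×10^5 L_☉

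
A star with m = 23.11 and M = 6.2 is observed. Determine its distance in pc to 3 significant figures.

2.41×10^4 pc

m − M = 5 log₁₀(d/10 pc)
23.11 − (6.2) = 16.91 = 5 log₁₀(d/10)
d = 10 × 10^(16.91/5) = 10 × 10^3.382 = 2.410×10^4 pc.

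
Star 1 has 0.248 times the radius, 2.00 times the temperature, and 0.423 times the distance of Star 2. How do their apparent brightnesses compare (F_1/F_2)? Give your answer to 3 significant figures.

5.50

L_1/L_2 = (R_1/R_2)²(T_1/T_2)⁴ = (0.248)² × (2.00)⁴ = 0.9841.
F_1/F_2 = (L_1/L_2)/(d_1/d_2)² = 0.9841 / (0.423)² = 5.500.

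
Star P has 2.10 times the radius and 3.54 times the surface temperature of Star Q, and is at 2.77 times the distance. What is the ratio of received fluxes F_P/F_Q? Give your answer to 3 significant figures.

90.3

L_P/L_Q = (R_P/R_Q)²(T_P/T_Q)⁴ = (2.10)² × (3.54)⁴ = 692.6.
F_P/F_Q = (L_P/L_Q)/(d_P/d_Q)² = 692.6 / (2.77)² = 90.26.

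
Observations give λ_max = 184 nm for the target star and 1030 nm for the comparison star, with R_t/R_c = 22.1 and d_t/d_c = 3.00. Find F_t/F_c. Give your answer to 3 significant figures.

Wien's law: T_t/T_c = λ_c/λ_t = 1030/184 = 5.598.
L_t/L_c = (R_t/R_c)²(T_t/T_c)⁴ = (22.1)²(5.598)⁴ = 4.796×10^5.
F_t/F_c = (L_t/L_c)/(d_t/d_c)² = 4.796×10^5/(3.00)² = 5.329×10^4.

5.33×10^4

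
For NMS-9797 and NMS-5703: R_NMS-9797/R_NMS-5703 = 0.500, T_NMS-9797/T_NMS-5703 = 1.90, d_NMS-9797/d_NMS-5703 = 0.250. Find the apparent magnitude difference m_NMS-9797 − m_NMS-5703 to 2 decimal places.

-4.29

L_NMS-9797/L_NMS-5703 = (0.500)²(1.90)⁴ = 3.258.
F_NMS-9797/F_NMS-5703 = (L_NMS-9797/L_NMS-5703)/(d_NMS-9797/d_NMS-5703)² = 3.258/0.06250 = 52.13.
m_NMS-9797 − m_NMS-5703 = −2.5 log₁₀(52.13) = -4.29.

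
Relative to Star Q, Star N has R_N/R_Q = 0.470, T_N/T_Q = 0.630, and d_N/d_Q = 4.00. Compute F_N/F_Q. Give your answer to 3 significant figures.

0.00217

L_N/L_Q = (R_N/R_Q)²(T_N/T_Q)⁴ = (0.470)² × (0.630)⁴ = 0.03480.
F_N/F_Q = (L_N/L_Q)/(d_N/d_Q)² = 0.03480 / (4.00)² = 0.002175.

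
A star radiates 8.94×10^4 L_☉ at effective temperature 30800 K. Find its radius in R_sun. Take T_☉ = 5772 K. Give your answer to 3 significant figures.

R/R_☉ = √(L/L_☉) / (T/T_☉)² = √(8.94×10^4) / (5.336)²
       = 299.0 / 28.47 = 10.50.

10.5 R_sun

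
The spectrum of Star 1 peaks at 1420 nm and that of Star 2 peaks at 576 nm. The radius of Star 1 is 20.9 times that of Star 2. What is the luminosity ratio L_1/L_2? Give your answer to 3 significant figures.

11.8

Wien's law gives T ∝ 1/λ_max, so T_1/T_2 = λ_2/λ_1 = 576/1420 = 0.4056.
Then L ∝ R²T⁴ gives L_1/L_2 = (20.9)² × (0.4056)⁴ = 436.8 × 0.02707 = 11.83.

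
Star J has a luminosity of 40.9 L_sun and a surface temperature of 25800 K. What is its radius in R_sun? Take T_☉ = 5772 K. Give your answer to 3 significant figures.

R/R_☉ = √(L/L_☉) / (T/T_☉)² = √(40.9) / (4.470)²
       = 6.395 / 19.98 = 0.3201.

0.320 R_sun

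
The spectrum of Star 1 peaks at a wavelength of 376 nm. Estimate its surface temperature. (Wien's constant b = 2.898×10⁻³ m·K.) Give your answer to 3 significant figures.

7.71×10^3 K

T = b/λ_max = 2.898×10⁻³ / (376×10⁻⁹) = 7707 K.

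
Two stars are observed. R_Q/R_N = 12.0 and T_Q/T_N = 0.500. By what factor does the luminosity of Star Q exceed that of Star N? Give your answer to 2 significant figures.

From the Stefan–Boltzmann law, L ∝ R²T⁴, so
L_Q/L_N = (R_Q/R_N)² (T_Q/T_N)⁴ = (12.0)² × (0.500)⁴ = 144.0 × 0.06250 = 9.000.

9.0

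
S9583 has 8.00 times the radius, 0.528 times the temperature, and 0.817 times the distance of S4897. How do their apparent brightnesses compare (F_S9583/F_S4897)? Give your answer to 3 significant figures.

L_S9583/L_S4897 = (R_S9583/R_S4897)²(T_S9583/T_S4897)⁴ = (8.00)² × (0.528)⁴ = 4.974.
F_S9583/F_S4897 = (L_S9583/L_S4897)/(d_S9583/d_S4897)² = 4.974 / (0.817)² = 7.452.

7.45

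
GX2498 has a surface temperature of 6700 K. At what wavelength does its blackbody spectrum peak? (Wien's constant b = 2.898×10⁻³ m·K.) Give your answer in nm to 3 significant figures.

433 nm

λ_max = b/T = 2.898×10⁻³ / 6700 = 4.33×10^-7 m = 432.5 nm.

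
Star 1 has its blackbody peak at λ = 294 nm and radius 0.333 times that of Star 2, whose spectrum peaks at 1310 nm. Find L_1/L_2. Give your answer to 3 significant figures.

Wien's law gives T ∝ 1/λ_max, so T_1/T_2 = λ_2/λ_1 = 1310/294 = 4.456.
Then L ∝ R²T⁴ gives L_1/L_2 = (0.333)² × (4.456)⁴ = 0.1109 × 394.2 = 43.71.

43.7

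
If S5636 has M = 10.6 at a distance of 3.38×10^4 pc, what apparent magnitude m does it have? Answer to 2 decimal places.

28.24

m = M + 5 log₁₀(d/10 pc) = 10.6 + 5 log₁₀(3.38×10^4/10)
  = 10.6 + 5 × 3.529 = 10.6 + 17.64 = 28.24.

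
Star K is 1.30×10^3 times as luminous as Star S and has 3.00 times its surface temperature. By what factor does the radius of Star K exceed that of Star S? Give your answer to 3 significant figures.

4.01

L ∝ R²T⁴ gives R ∝ √L / T², so
R_K/R_S = √(1.30×10^3) / (3.00)² = 36.06 / 9.000 = 4.006.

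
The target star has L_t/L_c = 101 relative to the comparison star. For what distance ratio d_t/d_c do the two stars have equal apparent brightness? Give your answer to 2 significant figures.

Equal flux requires L_t/d_t² = L_c/d_c², so d_t/d_c = √(L_t/L_c)
= √(101) = 10.05.

10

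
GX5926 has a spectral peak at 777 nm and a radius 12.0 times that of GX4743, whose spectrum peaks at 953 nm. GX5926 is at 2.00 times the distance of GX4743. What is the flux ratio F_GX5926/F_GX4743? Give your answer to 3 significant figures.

81.5

Wien's law: T_GX5926/T_GX4743 = λ_GX4743/λ_GX5926 = 953/777 = 1.227.
L_GX5926/L_GX4743 = (R_GX5926/R_GX4743)²(T_GX5926/T_GX4743)⁴ = (12.0)²(1.227)⁴ = 325.9.
F_GX5926/F_GX4743 = (L_GX5926/L_GX4743)/(d_GX5926/d_GX4743)² = 325.9/(2.00)² = 81.47.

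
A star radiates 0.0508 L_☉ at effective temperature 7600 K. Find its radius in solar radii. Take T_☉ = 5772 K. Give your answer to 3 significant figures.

0.130 solar radii

R/R_☉ = √(L/L_☉) / (T/T_☉)² = √(0.0508) / (1.317)²
       = 0.2254 / 1.734 = 0.1300.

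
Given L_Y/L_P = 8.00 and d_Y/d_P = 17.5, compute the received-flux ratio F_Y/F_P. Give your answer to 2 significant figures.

0.026

F = L/(4πd²), so F_Y/F_P = (L_Y/L_P) / (d_Y/d_P)²
= 8.00 / (17.5)² = 8.00 / 306.2 = 0.02612.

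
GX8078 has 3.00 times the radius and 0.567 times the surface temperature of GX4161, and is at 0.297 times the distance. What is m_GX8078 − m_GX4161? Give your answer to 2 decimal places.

-2.56

L_GX8078/L_GX4161 = (3.00)²(0.567)⁴ = 0.9302.
F_GX8078/F_GX4161 = (L_GX8078/L_GX4161)/(d_GX8078/d_GX4161)² = 0.9302/0.08821 = 10.55.
m_GX8078 − m_GX4161 = −2.5 log₁₀(10.55) = -2.56.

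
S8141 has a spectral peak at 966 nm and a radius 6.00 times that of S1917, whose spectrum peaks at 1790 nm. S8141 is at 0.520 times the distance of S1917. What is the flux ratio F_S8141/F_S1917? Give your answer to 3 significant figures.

1.57×10^3

Wien's law: T_S8141/T_S1917 = λ_S1917/λ_S8141 = 1790/966 = 1.853.
L_S8141/L_S1917 = (R_S8141/R_S1917)²(T_S8141/T_S1917)⁴ = (6.00)²(1.853)⁴ = 424.4.
F_S8141/F_S1917 = (L_S8141/L_S1917)/(d_S8141/d_S1917)² = 424.4/(0.520)² = 1570.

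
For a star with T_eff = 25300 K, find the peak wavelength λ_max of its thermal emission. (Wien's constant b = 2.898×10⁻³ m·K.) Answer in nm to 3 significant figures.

115 nm

λ_max = b/T = 2.898×10⁻³ / 25300 = 1.15×10^-7 m = 114.5 nm.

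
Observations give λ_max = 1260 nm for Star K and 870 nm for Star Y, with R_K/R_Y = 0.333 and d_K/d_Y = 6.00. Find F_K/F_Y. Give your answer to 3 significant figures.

7.00×10^-4

Wien's law: T_K/T_Y = λ_Y/λ_K = 870/1260 = 0.6905.
L_K/L_Y = (R_K/R_Y)²(T_K/T_Y)⁴ = (0.333)²(0.6905)⁴ = 0.02520.
F_K/F_Y = (L_K/L_Y)/(d_K/d_Y)² = 0.02520/(6.00)² = 7.001×10^-4.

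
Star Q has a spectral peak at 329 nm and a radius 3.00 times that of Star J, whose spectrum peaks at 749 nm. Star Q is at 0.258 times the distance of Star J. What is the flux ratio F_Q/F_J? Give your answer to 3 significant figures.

Wien's law: T_Q/T_J = λ_J/λ_Q = 749/329 = 2.277.
L_Q/L_J = (R_Q/R_J)²(T_Q/T_J)⁴ = (3.00)²(2.277)⁴ = 241.8.
F_Q/F_J = (L_Q/L_J)/(d_Q/d_J)² = 241.8/(0.258)² = 3632.

3.63×10^3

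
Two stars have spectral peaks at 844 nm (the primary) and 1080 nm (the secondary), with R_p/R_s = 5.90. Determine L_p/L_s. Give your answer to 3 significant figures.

Wien's law gives T ∝ 1/λ_max, so T_p/T_s = λ_s/λ_p = 1080/844 = 1.280.
Then L ∝ R²T⁴ gives L_p/L_s = (5.90)² × (1.280)⁴ = 34.81 × 2.681 = 93.33.

93.3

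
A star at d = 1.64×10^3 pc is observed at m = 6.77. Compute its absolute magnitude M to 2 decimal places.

M = m − 5 log₁₀(d/10 pc) = 6.77 − 5 log₁₀(1.64×10^3/10)
  = 6.77 − 5 × 2.215 = 6.77 − 11.07 = -4.30.

-4.30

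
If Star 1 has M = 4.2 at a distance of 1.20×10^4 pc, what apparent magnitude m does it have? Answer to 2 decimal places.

19.60

m = M + 5 log₁₀(d/10 pc) = 4.2 + 5 log₁₀(1.20×10^4/10)
  = 4.2 + 5 × 3.079 = 4.2 + 15.40 = 19.60.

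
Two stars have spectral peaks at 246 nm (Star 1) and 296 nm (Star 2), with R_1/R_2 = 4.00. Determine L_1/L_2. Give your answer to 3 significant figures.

33.5

Wien's law gives T ∝ 1/λ_max, so T_1/T_2 = λ_2/λ_1 = 296/246 = 1.203.
Then L ∝ R²T⁴ gives L_1/L_2 = (4.00)² × (1.203)⁴ = 16.00 × 2.096 = 33.54.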